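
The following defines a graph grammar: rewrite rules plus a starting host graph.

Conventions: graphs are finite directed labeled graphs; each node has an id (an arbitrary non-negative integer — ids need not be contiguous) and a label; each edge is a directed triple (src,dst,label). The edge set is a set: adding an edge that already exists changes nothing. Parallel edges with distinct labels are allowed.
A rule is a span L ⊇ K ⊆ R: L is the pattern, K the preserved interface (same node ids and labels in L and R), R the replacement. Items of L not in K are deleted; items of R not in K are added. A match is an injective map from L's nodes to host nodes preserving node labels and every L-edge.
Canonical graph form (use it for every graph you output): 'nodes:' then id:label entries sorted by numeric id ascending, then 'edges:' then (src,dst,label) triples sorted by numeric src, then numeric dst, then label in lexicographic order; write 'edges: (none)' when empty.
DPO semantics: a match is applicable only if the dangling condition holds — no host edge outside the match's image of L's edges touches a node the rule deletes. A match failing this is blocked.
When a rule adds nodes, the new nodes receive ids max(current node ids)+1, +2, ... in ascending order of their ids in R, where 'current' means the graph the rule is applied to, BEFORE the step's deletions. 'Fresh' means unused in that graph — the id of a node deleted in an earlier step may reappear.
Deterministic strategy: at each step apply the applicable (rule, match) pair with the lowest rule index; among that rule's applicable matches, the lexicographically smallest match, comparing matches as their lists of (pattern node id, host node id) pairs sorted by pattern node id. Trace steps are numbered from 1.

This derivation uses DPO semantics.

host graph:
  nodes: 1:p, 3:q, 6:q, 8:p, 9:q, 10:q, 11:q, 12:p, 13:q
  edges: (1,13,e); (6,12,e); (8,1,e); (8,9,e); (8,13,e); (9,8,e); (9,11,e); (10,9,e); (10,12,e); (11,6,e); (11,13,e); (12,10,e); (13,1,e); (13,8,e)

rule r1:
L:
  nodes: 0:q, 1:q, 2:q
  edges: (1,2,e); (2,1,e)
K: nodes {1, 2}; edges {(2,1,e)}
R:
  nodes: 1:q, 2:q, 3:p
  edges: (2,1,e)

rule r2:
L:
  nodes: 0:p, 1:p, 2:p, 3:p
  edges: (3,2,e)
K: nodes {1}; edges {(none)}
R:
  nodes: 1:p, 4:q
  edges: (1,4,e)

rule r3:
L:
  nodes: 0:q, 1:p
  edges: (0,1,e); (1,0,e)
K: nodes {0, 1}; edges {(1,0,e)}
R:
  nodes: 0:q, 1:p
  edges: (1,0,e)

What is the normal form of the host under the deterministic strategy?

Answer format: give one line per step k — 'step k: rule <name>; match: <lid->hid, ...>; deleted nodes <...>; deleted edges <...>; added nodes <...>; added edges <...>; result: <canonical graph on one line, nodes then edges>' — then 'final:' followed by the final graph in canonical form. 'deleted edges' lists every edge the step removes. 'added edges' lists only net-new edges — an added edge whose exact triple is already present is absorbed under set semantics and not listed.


step 1: rule r3; match: 0->9, 1->8; deleted nodes (none); deleted edges (9,8,e); added nodes (none); added edges (none); result: nodes: 1:p, 3:q, 6:q, 8:p, 9:q, 10:q, 11:q, 12:p, 13:q edges: (1,13,e); (6,12,e); (8,1,e); (8,9,e); (8,13,e); (9,11,e); (10,9,e); (10,12,e); (11,6,e); (11,13,e); (12,10,e); (13,1,e); (13,8,e)
step 2: rule r3; match: 0->10, 1->12; deleted nodes (none); deleted edges (10,12,e); added nodes (none); added edges (none); result: nodes: 1:p, 3:q, 6:q, 8:p, 9:q, 10:q, 11:q, 12:p, 13:q edges: (1,13,e); (6,12,e); (8,1,e); (8,9,e); (8,13,e); (9,11,e); (10,9,e); (11,6,e); (11,13,e); (12,10,e); (13,1,e); (13,8,e)
step 3: rule r3; match: 0->13, 1->1; deleted nodes (none); deleted edges (13,1,e); added nodes (none); added edges (none); result: nodes: 1:p, 3:q, 6:q, 8:p, 9:q, 10:q, 11:q, 12:p, 13:q edges: (1,13,e); (6,12,e); (8,1,e); (8,9,e); (8,13,e); (9,11,e); (10,9,e); (11,6,e); (11,13,e); (12,10,e); (13,8,e)
step 4: rule r3; match: 0->13, 1->8; deleted nodes (none); deleted edges (13,8,e); added nodes (none); added edges (none); result: nodes: 1:p, 3:q, 6:q, 8:p, 9:q, 10:q, 11:q, 12:p, 13:q edges: (1,13,e); (6,12,e); (8,1,e); (8,9,e); (8,13,e); (9,11,e); (10,9,e); (11,6,e); (11,13,e); (12,10,e)
final:
nodes: 1:p, 3:q, 6:q, 8:p, 9:q, 10:q, 11:q, 12:p, 13:q
edges: (1,13,e); (6,12,e); (8,1,e); (8,9,e); (8,13,e); (9,11,e); (10,9,e); (11,6,e); (11,13,e); (12,10,e)


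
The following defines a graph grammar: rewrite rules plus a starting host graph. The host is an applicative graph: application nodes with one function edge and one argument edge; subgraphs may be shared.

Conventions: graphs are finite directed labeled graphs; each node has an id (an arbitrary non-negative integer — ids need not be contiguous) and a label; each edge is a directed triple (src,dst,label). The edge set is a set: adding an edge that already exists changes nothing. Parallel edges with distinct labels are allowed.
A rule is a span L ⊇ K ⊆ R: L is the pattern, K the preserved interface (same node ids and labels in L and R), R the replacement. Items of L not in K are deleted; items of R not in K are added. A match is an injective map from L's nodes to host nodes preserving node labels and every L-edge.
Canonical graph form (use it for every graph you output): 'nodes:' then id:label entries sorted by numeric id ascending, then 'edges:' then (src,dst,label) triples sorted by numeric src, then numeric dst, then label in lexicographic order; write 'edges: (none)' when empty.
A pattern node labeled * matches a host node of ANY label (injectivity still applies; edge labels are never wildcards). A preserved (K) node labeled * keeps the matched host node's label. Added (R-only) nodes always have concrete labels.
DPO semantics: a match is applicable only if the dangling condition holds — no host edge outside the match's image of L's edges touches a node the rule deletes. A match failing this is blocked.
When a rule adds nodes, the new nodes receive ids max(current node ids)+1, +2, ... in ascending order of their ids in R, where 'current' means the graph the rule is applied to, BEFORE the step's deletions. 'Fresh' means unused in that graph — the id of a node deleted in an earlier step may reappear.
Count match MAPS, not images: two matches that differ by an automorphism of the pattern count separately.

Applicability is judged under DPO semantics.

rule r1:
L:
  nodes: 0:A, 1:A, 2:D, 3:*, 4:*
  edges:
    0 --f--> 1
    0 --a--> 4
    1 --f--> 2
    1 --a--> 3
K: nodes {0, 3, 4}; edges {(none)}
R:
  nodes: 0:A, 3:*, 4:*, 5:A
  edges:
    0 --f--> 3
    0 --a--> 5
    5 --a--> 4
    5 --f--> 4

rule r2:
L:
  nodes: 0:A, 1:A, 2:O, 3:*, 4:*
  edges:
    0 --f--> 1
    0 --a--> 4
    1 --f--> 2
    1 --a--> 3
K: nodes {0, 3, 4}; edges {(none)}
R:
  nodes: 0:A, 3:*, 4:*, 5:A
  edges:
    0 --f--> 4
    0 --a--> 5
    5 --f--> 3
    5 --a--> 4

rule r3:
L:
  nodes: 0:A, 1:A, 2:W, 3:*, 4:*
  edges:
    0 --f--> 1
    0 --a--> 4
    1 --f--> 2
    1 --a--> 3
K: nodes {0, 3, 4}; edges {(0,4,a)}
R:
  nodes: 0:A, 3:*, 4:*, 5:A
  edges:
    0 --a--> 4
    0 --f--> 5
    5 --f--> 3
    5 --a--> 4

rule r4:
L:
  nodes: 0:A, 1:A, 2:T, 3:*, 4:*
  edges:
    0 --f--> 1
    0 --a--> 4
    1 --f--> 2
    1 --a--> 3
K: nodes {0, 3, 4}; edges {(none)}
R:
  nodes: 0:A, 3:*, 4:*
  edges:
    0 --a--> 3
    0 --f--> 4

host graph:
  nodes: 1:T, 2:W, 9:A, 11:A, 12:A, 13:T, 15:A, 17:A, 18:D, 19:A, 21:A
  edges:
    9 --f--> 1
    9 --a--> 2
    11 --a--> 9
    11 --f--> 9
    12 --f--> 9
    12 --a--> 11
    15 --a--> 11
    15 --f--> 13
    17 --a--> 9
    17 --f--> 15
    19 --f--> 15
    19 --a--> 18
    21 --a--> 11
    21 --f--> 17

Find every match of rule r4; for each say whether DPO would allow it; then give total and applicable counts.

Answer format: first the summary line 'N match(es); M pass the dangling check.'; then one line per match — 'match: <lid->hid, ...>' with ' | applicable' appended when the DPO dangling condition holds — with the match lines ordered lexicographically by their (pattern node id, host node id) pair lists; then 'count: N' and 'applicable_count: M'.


3 match(es); 0 pass the dangling check.
match: 0->12, 1->9, 2->1, 3->2, 4->11
match: 0->17, 1->15, 2->13, 3->11, 4->9
match: 0->19, 1->15, 2->13, 3->11, 4->18
count: 3
applicable_count: 0


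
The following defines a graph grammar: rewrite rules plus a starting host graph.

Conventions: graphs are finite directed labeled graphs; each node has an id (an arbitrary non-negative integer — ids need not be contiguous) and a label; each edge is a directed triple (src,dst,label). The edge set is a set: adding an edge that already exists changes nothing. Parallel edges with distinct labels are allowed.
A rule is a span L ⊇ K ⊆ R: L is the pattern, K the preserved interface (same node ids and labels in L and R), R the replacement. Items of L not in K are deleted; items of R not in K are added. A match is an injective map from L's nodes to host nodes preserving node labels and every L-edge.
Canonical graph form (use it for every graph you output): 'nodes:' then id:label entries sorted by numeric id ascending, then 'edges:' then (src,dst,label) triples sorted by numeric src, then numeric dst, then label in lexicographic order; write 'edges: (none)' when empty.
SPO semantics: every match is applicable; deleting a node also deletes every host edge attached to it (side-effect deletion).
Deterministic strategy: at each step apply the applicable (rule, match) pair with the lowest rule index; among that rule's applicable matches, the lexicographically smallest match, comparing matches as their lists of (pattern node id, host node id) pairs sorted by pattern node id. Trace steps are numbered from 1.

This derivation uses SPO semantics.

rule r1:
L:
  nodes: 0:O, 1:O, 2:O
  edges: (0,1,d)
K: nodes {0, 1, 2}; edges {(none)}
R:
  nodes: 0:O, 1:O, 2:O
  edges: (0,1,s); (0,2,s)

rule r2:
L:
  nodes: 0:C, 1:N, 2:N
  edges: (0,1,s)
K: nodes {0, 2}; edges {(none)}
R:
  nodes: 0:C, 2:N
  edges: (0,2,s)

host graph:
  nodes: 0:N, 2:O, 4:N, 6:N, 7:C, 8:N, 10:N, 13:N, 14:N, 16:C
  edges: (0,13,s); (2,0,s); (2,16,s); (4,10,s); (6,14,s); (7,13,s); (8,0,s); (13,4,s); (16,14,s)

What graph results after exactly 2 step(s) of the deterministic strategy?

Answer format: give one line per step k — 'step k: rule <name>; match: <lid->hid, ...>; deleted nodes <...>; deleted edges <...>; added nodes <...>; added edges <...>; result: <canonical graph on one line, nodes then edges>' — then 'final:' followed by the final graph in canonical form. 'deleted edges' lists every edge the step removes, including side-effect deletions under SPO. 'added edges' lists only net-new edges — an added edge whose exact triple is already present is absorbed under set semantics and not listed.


step 1: rule r2; match: 0->7, 1->13, 2->0; deleted nodes 13; deleted edges (0,13,s); (7,13,s); (13,4,s); added nodes (none); added edges (7,0,s); result: nodes: 0:N, 2:O, 4:N, 6:N, 7:C, 8:N, 10:N, 14:N, 16:C edges: (2,0,s); (2,16,s); (4,10,s); (6,14,s); (7,0,s); (8,0,s); (16,14,s)
step 2: rule r2; match: 0->7, 1->0, 2->4; deleted nodes 0; deleted edges (2,0,s); (7,0,s); (8,0,s); added nodes (none); added edges (7,4,s); result: nodes: 2:O, 4:N, 6:N, 7:C, 8:N, 10:N, 14:N, 16:C edges: (2,16,s); (4,10,s); (6,14,s); (7,4,s); (16,14,s)
final:
nodes: 2:O, 4:N, 6:N, 7:C, 8:N, 10:N, 14:N, 16:C
edges: (2,16,s); (4,10,s); (6,14,s); (7,4,s); (16,14,s)


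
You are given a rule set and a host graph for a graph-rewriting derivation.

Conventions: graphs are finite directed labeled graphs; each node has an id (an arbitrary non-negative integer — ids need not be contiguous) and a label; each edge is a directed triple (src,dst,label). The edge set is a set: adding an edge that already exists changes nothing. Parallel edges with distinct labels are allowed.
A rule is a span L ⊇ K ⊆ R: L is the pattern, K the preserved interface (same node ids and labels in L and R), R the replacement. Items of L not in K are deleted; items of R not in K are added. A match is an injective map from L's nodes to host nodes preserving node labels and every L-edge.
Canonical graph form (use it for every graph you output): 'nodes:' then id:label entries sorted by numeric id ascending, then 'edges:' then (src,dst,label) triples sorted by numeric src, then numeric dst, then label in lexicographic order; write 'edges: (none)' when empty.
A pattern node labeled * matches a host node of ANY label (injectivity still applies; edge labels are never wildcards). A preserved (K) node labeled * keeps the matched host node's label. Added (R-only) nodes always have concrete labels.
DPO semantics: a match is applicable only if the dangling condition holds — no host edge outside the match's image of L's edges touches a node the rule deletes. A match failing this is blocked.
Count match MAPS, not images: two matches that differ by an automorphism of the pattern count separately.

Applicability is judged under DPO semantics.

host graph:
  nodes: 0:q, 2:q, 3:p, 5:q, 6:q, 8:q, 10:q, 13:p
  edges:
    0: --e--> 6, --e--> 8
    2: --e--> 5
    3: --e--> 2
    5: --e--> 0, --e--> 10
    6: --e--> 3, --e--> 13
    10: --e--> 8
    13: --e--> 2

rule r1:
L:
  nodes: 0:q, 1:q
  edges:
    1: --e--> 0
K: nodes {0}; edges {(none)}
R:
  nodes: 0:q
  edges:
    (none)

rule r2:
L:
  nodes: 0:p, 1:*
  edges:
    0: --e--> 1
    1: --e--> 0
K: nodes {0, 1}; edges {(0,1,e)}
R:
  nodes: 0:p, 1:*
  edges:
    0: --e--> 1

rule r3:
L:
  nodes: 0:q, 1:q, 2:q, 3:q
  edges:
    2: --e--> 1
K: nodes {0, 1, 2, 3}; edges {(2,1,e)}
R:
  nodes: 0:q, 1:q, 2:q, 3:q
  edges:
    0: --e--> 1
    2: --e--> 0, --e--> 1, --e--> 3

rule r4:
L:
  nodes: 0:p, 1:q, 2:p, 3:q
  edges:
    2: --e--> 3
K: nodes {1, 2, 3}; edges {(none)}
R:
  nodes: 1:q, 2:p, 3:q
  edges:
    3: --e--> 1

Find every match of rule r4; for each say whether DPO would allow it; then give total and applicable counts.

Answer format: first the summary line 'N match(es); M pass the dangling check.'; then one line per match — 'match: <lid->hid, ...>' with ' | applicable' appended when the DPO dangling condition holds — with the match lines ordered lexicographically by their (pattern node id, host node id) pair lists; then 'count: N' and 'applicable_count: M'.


10 match(es); 0 pass the dangling check.
match: 0->3, 1->0, 2->13, 3->2
match: 0->3, 1->5, 2->13, 3->2
match: 0->3, 1->6, 2->13, 3->2
match: 0->3, 1->8, 2->13, 3->2
match: 0->3, 1->10, 2->13, 3->2
match: 0->13, 1->0, 2->3, 3->2
match: 0->13, 1->5, 2->3, 3->2
match: 0->13, 1->6, 2->3, 3->2
match: 0->13, 1->8, 2->3, 3->2
match: 0->13, 1->10, 2->3, 3->2
count: 10
applicable_count: 0


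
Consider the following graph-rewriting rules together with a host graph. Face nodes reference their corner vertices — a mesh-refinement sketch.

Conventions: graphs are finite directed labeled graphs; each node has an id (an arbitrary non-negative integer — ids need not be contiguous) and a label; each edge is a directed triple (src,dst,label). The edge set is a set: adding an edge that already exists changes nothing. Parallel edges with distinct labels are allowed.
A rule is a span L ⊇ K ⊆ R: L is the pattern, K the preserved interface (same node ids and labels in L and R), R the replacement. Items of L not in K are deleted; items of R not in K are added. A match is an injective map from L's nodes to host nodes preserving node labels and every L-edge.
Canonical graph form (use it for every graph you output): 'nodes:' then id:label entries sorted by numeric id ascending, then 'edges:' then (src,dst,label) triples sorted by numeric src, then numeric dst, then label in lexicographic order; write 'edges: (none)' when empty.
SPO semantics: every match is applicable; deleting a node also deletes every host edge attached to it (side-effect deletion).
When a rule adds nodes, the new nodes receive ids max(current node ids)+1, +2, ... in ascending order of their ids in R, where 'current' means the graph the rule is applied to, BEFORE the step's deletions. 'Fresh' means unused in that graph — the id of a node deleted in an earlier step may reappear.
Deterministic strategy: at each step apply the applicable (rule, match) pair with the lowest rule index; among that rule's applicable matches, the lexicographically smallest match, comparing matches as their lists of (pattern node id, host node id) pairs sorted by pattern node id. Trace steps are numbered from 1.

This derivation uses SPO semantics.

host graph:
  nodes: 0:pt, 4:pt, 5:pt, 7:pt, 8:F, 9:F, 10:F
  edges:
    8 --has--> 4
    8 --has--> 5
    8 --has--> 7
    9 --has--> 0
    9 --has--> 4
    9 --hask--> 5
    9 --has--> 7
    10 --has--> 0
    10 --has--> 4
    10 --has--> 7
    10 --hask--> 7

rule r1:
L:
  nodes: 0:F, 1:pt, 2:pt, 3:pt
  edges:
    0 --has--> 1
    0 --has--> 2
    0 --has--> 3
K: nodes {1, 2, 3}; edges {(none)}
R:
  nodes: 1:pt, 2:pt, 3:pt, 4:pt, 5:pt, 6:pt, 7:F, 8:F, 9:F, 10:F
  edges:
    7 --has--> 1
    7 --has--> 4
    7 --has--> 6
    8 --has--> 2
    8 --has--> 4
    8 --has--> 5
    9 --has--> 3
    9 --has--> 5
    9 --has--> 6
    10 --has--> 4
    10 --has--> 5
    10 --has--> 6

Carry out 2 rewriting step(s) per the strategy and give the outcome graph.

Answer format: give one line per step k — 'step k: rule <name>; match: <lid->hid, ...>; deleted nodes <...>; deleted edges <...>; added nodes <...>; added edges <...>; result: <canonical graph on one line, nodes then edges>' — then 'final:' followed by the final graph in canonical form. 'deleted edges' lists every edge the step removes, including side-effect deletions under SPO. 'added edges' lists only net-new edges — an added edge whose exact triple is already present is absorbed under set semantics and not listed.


step 1: rule r1; match: 0->8, 1->4, 2->5, 3->7; deleted nodes 8; deleted edges (8,4,has); (8,5,has); (8,7,has); added nodes 11, 12, 13, 14, 15, 16, 17; added edges (14,4,has); (14,11,has); (14,13,has); (15,5,has); (15,11,has); (15,12,has); (16,7,has); (16,12,has); (16,13,has); (17,11,has); (17,12,has); (17,13,has); result: nodes: 0:pt, 4:pt, 5:pt, 7:pt, 9:F, 10:F, 11:pt, 12:pt, 13:pt, 14:F, 15:F, 16:F, 17:F edges: (9,0,has); (9,4,has); (9,5,hask); (9,7,has); (10,0,has); (10,4,has); (10,7,has); (10,7,hask); (14,4,has); (14,11,has); (14,13,has); (15,5,has); (15,11,has); (15,12,has); (16,7,has); (16,12,has); (16,13,has); (17,11,has); (17,12,has); (17,13,has)
step 2: rule r1; match: 0->9, 1->0, 2->4, 3->7; deleted nodes 9; deleted edges (9,0,has); (9,4,has); (9,5,hask); (9,7,has); added nodes 18, 19, 20, 21, 22, 23, 24; added edges (21,0,has); (21,18,has); (21,20,has); (22,4,has); (22,18,has); (22,19,has); (23,7,has); (23,19,has); (23,20,has); (24,18,has); (24,19,has); (24,20,has); result: nodes: 0:pt, 4:pt, 5:pt, 7:pt, 10:F, 11:pt, 12:pt, 13:pt, 14:F, 15:F, 16:F, 17:F, 18:pt, 19:pt, 20:pt, 21:F, 22:F, 23:F, 24:F edges: (10,0,has); (10,4,has); (10,7,has); (10,7,hask); (14,4,has); (14,11,has); (14,13,has); (15,5,has); (15,11,has); (15,12,has); (16,7,has); (16,12,has); (16,13,has); (17,11,has); (17,12,has); (17,13,has); (21,0,has); (21,18,has); (21,20,has); (22,4,has); (22,18,has); (22,19,has); (23,7,has); (23,19,has); (23,20,has); (24,18,has); (24,19,has); (24,20,has)
final:
nodes: 0:pt, 4:pt, 5:pt, 7:pt, 10:F, 11:pt, 12:pt, 13:pt, 14:F, 15:F, 16:F, 17:F, 18:pt, 19:pt, 20:pt, 21:F, 22:F, 23:F, 24:F
edges: (10,0,has); (10,4,has); (10,7,has); (10,7,hask); (14,4,has); (14,11,has); (14,13,has); (15,5,has); (15,11,has); (15,12,has); (16,7,has); (16,12,has); (16,13,has); (17,11,has); (17,12,has); (17,13,has); (21,0,has); (21,18,has); (21,20,has); (22,4,has); (22,18,has); (22,19,has); (23,7,has); (23,19,has); (23,20,has); (24,18,has); (24,19,has); (24,20,has)


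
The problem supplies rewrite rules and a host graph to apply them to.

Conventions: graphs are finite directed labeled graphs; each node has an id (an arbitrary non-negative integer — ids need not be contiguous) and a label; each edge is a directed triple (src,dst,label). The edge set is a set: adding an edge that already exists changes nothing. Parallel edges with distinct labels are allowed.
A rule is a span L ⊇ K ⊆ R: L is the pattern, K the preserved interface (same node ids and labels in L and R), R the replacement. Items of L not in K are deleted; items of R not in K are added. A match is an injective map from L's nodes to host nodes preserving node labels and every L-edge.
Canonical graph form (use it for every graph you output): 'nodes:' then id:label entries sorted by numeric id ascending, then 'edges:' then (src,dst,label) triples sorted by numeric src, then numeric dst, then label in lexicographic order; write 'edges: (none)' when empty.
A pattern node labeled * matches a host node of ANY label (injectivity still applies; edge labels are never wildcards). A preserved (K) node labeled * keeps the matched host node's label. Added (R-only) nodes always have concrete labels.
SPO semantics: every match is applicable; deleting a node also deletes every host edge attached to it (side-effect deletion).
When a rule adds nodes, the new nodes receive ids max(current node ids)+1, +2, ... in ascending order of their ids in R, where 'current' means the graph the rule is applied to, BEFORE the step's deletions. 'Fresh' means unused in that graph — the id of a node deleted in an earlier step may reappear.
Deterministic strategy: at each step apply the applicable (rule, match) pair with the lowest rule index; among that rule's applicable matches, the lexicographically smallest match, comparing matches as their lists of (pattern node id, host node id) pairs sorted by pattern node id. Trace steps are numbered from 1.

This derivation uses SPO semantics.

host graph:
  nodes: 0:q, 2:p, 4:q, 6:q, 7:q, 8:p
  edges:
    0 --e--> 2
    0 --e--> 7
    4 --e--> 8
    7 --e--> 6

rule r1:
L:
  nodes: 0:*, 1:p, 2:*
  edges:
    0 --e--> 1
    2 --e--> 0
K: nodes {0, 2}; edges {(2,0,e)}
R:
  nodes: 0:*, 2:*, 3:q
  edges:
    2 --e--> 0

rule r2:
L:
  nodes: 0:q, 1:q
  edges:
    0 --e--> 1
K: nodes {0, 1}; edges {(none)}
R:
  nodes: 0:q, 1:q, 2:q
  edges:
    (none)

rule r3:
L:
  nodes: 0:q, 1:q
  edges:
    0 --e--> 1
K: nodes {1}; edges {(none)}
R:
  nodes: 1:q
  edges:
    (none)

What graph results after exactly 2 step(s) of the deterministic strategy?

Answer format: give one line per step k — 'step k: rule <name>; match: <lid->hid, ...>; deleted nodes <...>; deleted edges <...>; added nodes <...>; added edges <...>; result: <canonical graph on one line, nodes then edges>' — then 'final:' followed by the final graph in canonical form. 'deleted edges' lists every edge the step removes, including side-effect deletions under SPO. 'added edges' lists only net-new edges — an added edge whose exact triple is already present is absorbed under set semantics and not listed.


step 1: rule r2; match: 0->0, 1->7; deleted nodes (none); deleted edges (0,7,e); added nodes 9; added edges (none); result: nodes: 0:q, 2:p, 4:q, 6:q, 7:q, 8:p, 9:q edges: (0,2,e); (4,8,e); (7,6,e)
step 2: rule r2; match: 0->7, 1->6; deleted nodes (none); deleted edges (7,6,e); added nodes 10; added edges (none); result: nodes: 0:q, 2:p, 4:q, 6:q, 7:q, 8:p, 9:q, 10:q edges: (0,2,e); (4,8,e)
final:
nodes: 0:q, 2:p, 4:q, 6:q, 7:q, 8:p, 9:q, 10:q
edges: (0,2,e); (4,8,e)


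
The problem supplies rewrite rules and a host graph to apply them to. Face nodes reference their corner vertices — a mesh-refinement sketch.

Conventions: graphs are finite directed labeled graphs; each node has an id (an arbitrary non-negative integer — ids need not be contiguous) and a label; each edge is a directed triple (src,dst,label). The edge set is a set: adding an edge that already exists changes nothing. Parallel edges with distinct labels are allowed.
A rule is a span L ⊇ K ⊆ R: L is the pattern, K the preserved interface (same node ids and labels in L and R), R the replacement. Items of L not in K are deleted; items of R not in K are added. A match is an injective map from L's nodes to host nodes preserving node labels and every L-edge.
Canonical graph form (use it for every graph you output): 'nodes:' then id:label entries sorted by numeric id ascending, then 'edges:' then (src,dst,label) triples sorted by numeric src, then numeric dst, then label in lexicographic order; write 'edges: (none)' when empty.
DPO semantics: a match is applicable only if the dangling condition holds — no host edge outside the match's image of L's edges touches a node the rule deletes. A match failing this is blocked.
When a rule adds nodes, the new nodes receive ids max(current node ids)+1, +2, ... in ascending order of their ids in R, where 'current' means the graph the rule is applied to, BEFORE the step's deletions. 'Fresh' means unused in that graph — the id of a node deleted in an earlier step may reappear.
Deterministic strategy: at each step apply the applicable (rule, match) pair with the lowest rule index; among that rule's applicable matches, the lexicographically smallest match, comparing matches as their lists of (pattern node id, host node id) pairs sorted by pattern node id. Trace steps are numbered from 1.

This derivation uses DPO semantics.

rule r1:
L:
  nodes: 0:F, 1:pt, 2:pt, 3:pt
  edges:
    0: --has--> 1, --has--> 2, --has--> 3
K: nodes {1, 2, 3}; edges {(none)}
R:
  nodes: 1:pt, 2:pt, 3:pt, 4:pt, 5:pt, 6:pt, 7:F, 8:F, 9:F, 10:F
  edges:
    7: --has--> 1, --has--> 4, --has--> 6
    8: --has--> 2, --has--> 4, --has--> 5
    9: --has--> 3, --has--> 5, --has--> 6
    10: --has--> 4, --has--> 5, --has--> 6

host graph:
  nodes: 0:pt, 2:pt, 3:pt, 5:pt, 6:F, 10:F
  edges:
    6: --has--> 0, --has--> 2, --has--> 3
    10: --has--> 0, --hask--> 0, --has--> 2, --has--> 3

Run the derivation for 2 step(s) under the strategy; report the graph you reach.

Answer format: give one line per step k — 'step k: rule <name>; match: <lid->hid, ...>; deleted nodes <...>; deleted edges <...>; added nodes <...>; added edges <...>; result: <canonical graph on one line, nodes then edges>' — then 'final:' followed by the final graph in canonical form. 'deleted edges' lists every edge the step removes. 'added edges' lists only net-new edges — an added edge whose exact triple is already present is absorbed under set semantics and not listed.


step 1: rule r1; match: 0->6, 1->0, 2->2, 3->3; deleted nodes 6; deleted edges (6,0,has); (6,2,has); (6,3,has); added nodes 11, 12, 13, 14, 15, 16, 17; added edges (14,0,has); (14,11,has); (14,13,has); (15,2,has); (15,11,has); (15,12,has); (16,3,has); (16,12,has); (16,13,has); (17,11,has); (17,12,has); (17,13,has); result: nodes: 0:pt, 2:pt, 3:pt, 5:pt, 10:F, 11:pt, 12:pt, 13:pt, 14:F, 15:F, 16:F, 17:F edges: (10,0,has); (10,0,hask); (10,2,has); (10,3,has); (14,0,has); (14,11,has); (14,13,has); (15,2,has); (15,11,has); (15,12,has); (16,3,has); (16,12,has); (16,13,has); (17,11,has); (17,12,has); (17,13,has)
step 2: rule r1; match: 0->14, 1->0, 2->11, 3->13; deleted nodes 14; deleted edges (14,0,has); (14,11,has); (14,13,has); added nodes 18, 19, 20, 21, 22, 23, 24; added edges (21,0,has); (21,18,has); (21,20,has); (22,11,has); (22,18,has); (22,19,has); (23,13,has); (23,19,has); (23,20,has); (24,18,has); (24,19,has); (24,20,has); result: nodes: 0:pt, 2:pt, 3:pt, 5:pt, 10:F, 11:pt, 12:pt, 13:pt, 15:F, 16:F, 17:F, 18:pt, 19:pt, 20:pt, 21:F, 22:F, 23:F, 24:F edges: (10,0,has); (10,0,hask); (10,2,has); (10,3,has); (15,2,has); (15,11,has); (15,12,has); (16,3,has); (16,12,has); (16,13,has); (17,11,has); (17,12,has); (17,13,has); (21,0,has); (21,18,has); (21,20,has); (22,11,has); (22,18,has); (22,19,has); (23,13,has); (23,19,has); (23,20,has); (24,18,has); (24,19,has); (24,20,has)
final:
nodes: 0:pt, 2:pt, 3:pt, 5:pt, 10:F, 11:pt, 12:pt, 13:pt, 15:F, 16:F, 17:F, 18:pt, 19:pt, 20:pt, 21:F, 22:F, 23:F, 24:F
edges: (10,0,has); (10,0,hask); (10,2,has); (10,3,has); (15,2,has); (15,11,has); (15,12,has); (16,3,has); (16,12,has); (16,13,has); (17,11,has); (17,12,has); (17,13,has); (21,0,has); (21,18,has); (21,20,has); (22,11,has); (22,18,has); (22,19,has); (23,13,has); (23,19,has); (23,20,has); (24,18,has); (24,19,has); (24,20,has)


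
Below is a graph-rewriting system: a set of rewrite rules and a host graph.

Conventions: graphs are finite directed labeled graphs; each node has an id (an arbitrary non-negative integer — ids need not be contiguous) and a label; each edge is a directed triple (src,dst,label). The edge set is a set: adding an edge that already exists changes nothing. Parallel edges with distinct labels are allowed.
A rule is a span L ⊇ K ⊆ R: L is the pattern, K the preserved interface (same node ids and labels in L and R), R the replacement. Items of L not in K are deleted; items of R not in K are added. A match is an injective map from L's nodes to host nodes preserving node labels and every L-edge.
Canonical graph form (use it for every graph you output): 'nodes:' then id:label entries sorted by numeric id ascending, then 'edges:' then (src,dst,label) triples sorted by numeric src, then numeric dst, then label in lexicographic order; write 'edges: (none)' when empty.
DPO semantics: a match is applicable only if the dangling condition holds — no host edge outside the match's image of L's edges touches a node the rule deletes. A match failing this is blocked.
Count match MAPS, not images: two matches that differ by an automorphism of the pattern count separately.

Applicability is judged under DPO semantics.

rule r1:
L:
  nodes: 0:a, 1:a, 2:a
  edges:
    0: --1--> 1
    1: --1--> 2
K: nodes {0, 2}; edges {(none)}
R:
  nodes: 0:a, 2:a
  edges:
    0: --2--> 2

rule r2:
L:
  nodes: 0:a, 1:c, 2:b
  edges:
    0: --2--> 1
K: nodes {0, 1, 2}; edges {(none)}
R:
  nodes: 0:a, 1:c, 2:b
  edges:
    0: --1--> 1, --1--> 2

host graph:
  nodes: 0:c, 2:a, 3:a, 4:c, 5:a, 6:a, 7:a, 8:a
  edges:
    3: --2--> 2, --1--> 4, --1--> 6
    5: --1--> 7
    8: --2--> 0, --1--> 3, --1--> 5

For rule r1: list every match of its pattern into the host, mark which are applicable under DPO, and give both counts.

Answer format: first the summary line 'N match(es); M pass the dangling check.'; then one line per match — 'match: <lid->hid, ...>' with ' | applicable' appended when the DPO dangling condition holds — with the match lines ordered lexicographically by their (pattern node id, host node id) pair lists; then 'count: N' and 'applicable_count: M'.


2 match(es); 1 pass the dangling check.
match: 0->8, 1->3, 2->6
match: 0->8, 1->5, 2->7 | applicable
count: 2
applicable_count: 1


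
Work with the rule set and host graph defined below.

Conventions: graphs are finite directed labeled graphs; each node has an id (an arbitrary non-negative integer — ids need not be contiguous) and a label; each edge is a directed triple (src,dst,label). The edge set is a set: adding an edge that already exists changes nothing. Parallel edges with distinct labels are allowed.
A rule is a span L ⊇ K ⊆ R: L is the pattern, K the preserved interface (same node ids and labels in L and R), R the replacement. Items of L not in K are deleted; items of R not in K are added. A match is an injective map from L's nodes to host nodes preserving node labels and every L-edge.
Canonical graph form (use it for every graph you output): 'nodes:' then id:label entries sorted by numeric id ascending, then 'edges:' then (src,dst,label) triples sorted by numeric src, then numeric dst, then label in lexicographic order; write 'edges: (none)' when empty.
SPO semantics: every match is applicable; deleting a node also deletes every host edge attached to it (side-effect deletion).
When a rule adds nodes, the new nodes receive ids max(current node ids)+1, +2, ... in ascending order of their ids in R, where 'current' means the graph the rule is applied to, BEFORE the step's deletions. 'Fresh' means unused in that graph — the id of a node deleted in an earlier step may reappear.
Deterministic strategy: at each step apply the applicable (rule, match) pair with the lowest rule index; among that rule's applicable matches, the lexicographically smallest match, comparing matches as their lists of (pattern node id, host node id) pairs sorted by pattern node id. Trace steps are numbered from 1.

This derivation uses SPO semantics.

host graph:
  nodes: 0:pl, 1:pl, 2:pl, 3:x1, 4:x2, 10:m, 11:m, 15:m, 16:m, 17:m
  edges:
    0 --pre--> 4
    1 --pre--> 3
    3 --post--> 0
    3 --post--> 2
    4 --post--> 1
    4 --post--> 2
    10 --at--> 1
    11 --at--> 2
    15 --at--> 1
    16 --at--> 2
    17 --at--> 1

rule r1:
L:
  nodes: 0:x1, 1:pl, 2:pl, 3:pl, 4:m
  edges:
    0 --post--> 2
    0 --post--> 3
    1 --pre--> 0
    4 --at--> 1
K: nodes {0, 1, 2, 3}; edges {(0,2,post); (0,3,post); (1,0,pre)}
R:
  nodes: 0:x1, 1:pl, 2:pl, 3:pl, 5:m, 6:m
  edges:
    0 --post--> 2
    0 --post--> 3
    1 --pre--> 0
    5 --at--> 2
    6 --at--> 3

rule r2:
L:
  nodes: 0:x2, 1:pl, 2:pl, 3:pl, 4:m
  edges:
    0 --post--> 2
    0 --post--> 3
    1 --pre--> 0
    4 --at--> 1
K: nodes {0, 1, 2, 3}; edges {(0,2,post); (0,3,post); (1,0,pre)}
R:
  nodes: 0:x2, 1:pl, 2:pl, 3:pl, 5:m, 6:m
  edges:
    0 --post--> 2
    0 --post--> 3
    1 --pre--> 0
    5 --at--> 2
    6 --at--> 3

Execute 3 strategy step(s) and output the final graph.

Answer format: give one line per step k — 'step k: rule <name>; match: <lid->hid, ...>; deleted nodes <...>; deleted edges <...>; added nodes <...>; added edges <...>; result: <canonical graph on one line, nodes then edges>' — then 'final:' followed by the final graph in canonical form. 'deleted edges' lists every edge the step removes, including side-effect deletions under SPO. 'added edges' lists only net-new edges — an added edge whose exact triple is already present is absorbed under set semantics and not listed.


step 1: rule r1; match: 0->3, 1->1, 2->0, 3->2, 4->10; deleted nodes 10; deleted edges (10,1,at); added nodes 18, 19; added edges (18,0,at); (19,2,at); result: nodes: 0:pl, 1:pl, 2:pl, 3:x1, 4:x2, 11:m, 15:m, 16:m, 17:m, 18:m, 19:m edges: (0,4,pre); (1,3,pre); (3,0,post); (3,2,post); (4,1,post); (4,2,post); (11,2,at); (15,1,at); (16,2,at); (17,1,at); (18,0,at); (19,2,at)
step 2: rule r1; match: 0->3, 1->1, 2->0, 3->2, 4->15; deleted nodes 15; deleted edges (15,1,at); added nodes 20, 21; added edges (20,0,at); (21,2,at); result: nodes: 0:pl, 1:pl, 2:pl, 3:x1, 4:x2, 11:m, 16:m, 17:m, 18:m, 19:m, 20:m, 21:m edges: (0,4,pre); (1,3,pre); (3,0,post); (3,2,post); (4,1,post); (4,2,post); (11,2,at); (16,2,at); (17,1,at); (18,0,at); (19,2,at); (20,0,at); (21,2,at)
step 3: rule r1; match: 0->3, 1->1, 2->0, 3->2, 4->17; deleted nodes 17; deleted edges (17,1,at); added nodes 22, 23; added edges (22,0,at); (23,2,at); result: nodes: 0:pl, 1:pl, 2:pl, 3:x1, 4:x2, 11:m, 16:m, 18:m, 19:m, 20:m, 21:m, 22:m, 23:m edges: (0,4,pre); (1,3,pre); (3,0,post); (3,2,post); (4,1,post); (4,2,post); (11,2,at); (16,2,at); (18,0,at); (19,2,at); (20,0,at); (21,2,at); (22,0,at); (23,2,at)
final:
nodes: 0:pl, 1:pl, 2:pl, 3:x1, 4:x2, 11:m, 16:m, 18:m, 19:m, 20:m, 21:m, 22:m, 23:m
edges: (0,4,pre); (1,3,pre); (3,0,post); (3,2,post); (4,1,post); (4,2,post); (11,2,at); (16,2,at); (18,0,at); (19,2,at); (20,0,at); (21,2,at); (22,0,at); (23,2,at)


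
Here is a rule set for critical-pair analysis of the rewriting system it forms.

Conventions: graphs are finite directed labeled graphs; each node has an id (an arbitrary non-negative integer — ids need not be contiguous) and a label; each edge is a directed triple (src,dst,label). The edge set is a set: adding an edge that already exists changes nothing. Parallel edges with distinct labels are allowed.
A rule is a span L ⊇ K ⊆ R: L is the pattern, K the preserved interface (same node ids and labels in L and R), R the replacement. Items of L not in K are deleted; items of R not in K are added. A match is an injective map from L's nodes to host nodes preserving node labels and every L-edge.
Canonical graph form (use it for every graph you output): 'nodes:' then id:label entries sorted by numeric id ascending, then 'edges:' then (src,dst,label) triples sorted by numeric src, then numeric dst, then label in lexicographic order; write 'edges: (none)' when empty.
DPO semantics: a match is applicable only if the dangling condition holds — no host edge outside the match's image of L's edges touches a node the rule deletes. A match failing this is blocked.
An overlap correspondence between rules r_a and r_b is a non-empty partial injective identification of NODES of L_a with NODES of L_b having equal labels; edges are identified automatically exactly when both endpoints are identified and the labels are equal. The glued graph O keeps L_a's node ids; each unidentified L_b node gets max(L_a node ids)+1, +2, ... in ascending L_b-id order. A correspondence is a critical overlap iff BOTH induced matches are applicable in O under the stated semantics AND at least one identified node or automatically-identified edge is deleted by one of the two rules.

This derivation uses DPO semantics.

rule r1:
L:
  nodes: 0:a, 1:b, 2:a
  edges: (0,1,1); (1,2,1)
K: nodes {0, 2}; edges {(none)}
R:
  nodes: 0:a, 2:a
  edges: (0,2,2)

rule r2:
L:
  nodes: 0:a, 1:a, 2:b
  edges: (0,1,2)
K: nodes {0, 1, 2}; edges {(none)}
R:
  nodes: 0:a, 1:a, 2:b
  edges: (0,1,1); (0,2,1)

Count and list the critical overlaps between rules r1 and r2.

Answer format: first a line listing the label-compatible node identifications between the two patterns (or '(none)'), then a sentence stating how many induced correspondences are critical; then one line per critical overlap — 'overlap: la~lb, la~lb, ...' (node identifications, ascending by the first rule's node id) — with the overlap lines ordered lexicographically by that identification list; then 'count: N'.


label-compatible node identifications between L(r1) and L(r2): 0~0, 0~1, 1~2, 2~0, 2~1
7 of the induced correspondences are critical overlaps of r1 and r2.
overlap: 0~0, 1~2
overlap: 0~0, 1~2, 2~1
overlap: 0~1, 1~2
overlap: 0~1, 1~2, 2~0
overlap: 1~2
overlap: 1~2, 2~0
overlap: 1~2, 2~1
count: 7


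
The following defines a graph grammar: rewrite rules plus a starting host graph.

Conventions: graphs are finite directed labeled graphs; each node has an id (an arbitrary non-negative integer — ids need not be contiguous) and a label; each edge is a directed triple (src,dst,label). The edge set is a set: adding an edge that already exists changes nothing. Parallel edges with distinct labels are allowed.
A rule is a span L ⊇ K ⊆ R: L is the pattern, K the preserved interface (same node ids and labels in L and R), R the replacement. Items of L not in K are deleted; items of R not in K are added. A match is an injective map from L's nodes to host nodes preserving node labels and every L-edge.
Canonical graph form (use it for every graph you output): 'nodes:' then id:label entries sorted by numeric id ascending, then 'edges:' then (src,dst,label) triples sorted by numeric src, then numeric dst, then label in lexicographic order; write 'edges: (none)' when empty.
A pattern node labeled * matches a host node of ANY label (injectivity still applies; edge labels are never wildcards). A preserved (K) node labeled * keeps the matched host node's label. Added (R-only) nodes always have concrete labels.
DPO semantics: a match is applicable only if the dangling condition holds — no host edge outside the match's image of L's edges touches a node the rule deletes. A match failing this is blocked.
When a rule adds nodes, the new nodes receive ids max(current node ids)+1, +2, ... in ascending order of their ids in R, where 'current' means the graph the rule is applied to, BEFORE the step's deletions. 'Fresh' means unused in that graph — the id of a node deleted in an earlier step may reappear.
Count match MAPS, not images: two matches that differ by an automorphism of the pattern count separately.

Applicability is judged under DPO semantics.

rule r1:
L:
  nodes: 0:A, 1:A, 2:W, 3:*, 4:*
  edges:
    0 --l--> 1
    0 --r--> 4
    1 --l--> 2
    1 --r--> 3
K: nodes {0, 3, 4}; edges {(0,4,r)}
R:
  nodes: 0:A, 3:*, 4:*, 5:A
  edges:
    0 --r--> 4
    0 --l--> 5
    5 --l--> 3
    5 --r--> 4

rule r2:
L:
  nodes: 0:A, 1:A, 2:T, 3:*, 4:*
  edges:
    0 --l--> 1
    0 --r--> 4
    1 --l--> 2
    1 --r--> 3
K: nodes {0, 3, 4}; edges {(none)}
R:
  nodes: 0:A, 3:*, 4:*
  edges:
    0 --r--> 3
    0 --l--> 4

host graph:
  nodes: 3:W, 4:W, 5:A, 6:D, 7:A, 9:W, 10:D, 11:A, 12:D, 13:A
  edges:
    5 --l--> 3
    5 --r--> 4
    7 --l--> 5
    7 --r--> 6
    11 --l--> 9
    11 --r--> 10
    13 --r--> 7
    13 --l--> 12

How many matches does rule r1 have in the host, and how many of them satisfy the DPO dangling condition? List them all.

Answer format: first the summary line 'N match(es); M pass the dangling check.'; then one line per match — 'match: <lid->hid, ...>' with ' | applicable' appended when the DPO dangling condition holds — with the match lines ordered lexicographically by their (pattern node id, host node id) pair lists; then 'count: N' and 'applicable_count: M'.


1 match(es); 1 pass the dangling check.
match: 0->7, 1->5, 2->3, 3->4, 4->6 | applicable
count: 1
applicable_count: 1
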